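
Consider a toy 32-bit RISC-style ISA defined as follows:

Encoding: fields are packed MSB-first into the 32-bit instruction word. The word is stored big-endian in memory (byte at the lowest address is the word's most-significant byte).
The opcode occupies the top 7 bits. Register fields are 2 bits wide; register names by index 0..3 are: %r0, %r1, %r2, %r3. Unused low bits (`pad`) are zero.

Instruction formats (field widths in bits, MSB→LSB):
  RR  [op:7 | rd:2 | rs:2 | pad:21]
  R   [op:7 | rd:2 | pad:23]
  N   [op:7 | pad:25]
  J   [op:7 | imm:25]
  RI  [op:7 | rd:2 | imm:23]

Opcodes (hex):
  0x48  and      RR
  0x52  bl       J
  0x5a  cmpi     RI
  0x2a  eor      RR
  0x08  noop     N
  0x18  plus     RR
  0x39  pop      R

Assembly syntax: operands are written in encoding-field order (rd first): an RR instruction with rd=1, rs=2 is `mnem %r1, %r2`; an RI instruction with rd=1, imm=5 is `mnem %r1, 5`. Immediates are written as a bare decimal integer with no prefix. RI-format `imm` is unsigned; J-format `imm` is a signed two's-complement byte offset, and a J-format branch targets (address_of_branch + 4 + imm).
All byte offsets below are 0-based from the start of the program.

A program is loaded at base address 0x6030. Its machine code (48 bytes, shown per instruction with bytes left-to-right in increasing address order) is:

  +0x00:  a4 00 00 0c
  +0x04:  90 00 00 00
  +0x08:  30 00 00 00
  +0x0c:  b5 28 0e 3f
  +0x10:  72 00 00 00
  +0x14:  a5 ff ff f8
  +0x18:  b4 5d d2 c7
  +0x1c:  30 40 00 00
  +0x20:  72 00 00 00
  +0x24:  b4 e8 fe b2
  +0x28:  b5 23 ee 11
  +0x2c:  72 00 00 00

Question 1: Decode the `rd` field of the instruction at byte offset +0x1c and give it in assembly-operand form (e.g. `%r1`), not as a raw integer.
[1c] 30 40 00 00 → 0x30400000
  opcode bits[31:25]=0x18: plus/RR
  rd@[24:23]=0x0 ⇒ %r0
  rs@[22:21]=0x2 ⇒ %r2

%r0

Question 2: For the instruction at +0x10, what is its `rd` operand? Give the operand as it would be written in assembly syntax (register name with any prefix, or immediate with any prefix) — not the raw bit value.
@+10  big-endian(72 00 00 00) = 0x72000000
  top 7b → 0x39 → pop [R]
  rd: (w>>23)&0x3=0x0 → %r0

%r0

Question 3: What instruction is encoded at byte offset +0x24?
cmpi %r1, 6880946

+0x24: b4 e8 fe b2 ⇒ word 0xb4e8feb2 (big)
  op=0xb4e8feb2>>25=0x5a ⇒ cmpi (RI)
  rd@[24:23]=0x1 ⇒ %r1
  imm@[22:0]=0x68feb2 ⇒ 6880946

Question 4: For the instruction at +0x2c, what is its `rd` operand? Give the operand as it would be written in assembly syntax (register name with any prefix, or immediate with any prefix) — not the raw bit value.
%r0

[2c] 72 00 00 00 → 0x72000000
  opcode bits[31:25]=0x39: pop/R
  rd: (w>>23)&0x3=0x0 → %r0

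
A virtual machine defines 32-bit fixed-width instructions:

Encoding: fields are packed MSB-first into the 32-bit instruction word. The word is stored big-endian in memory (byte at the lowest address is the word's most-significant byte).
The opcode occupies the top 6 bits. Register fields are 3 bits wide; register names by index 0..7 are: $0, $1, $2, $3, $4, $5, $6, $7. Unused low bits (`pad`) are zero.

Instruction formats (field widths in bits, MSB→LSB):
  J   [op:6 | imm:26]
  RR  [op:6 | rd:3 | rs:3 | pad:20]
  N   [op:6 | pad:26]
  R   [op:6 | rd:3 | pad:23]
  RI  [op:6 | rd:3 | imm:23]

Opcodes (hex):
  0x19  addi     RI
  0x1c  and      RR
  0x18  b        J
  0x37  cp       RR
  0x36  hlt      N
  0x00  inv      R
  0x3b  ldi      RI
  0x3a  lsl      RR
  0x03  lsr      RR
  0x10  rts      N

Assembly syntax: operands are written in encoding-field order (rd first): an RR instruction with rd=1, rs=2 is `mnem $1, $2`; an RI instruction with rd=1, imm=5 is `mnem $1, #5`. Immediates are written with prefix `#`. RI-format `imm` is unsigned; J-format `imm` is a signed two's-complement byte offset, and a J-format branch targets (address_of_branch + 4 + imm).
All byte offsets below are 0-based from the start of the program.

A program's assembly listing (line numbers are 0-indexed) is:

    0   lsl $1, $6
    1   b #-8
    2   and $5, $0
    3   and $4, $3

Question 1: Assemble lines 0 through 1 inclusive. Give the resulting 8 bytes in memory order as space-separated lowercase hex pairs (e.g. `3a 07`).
e8 e0 00 00 63 ff ff f8

0. lsl fields op=0x3a:6|rd=1:3|rs=6:3|pad=0:20 → word e8e00000h → e8 e0 00 00
1. b fields op=0x18:6|imm=-8:26 → word 63fffff8h → 63 ff ff f8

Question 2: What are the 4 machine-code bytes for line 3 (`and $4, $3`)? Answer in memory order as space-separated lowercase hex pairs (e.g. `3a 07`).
L3: and op=0x1c:6|rd=4:3|rs=3:3|pad=0:20 ⇒ 0x72300000 ⇒ big 72 30 00 00

72 30 00 00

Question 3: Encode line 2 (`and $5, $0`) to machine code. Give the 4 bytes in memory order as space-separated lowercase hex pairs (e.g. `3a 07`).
72 80 00 00

L2: and op=0x1c:6|rd=5:3|rs=0:3|pad=0:20 ⇒ 0x72800000 ⇒ big 72 80 00 00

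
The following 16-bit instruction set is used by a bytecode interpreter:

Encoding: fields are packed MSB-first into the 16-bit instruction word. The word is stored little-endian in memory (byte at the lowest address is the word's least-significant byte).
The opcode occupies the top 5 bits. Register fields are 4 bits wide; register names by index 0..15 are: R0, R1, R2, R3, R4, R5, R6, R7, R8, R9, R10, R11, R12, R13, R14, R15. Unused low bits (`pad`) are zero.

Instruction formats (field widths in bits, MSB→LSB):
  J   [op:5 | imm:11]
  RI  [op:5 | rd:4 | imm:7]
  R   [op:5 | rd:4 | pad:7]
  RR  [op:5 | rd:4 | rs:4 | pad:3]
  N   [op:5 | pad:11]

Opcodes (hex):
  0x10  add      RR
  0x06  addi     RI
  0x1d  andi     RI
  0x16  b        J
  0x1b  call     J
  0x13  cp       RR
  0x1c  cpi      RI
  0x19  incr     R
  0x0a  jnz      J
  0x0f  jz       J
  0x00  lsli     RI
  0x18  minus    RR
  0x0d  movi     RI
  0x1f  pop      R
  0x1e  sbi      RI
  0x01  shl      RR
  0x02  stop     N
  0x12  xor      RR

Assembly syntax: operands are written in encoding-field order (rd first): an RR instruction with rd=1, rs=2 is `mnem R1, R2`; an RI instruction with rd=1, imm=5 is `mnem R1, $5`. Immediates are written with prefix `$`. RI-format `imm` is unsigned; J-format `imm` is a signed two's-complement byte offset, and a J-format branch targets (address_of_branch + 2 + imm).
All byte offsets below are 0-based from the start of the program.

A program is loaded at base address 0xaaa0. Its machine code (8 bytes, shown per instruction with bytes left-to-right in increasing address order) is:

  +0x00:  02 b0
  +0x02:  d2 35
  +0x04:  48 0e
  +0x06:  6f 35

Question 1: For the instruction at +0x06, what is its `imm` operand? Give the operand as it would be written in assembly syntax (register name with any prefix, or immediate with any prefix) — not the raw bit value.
@+06  little-endian(6f 35) = 0x356f
  opcode bits[15:11]=0x6: addi/RI
  rd: (w>>7)&0xf=0xa → R10
  imm: (w>>0)&0x7f=0x6f → $111

$111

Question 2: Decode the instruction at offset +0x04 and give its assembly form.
shl R12, R9

off 0x04: read 48 0e as little → 0x0e48
  opcode bits[15:11]=0x1: shl/RR
  rd: (w>>7)&0xf=0xc → R12
  rs: (w>>3)&0xf=0x9 → R9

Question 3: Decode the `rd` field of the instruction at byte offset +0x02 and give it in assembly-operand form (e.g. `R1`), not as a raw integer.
R11

+0x02: d2 35 ⇒ word 0x35d2 (little)
  op=0x35d2>>11=0x6 ⇒ addi (RI)
  rd@[10:7]=0xb ⇒ R11
  imm@[6:0]=0x52 ⇒ $82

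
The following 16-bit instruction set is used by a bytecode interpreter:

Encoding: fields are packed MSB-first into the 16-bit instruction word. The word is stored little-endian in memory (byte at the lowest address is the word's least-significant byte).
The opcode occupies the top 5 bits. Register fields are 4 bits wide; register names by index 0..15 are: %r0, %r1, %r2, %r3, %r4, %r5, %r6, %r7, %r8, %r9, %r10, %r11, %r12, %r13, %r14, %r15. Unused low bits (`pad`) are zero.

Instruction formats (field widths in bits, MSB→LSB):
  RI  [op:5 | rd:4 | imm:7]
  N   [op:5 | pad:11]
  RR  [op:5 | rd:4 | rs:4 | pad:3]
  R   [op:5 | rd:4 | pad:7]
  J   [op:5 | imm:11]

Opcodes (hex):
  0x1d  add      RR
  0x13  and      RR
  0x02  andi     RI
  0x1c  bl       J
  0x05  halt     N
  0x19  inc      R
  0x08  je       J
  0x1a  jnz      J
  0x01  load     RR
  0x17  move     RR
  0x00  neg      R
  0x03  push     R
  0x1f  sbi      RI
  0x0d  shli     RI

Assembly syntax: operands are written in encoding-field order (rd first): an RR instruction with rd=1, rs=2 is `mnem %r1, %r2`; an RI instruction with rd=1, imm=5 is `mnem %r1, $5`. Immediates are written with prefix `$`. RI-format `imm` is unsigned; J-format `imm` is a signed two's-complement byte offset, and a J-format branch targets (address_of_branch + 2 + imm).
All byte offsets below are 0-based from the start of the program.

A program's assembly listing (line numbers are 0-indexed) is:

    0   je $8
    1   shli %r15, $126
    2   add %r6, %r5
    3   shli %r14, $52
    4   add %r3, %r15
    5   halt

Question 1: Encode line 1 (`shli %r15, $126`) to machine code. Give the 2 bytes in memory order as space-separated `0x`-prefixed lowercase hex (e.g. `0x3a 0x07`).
0xfe 0x6f

1. shli fields op=0xd:5|rd=15:4|imm=126:7 → word 6ffeh → fe 6f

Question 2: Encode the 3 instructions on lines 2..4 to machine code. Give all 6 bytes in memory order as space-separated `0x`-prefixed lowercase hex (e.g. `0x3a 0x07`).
L2: add op=0x1d:5|rd=6:4|rs=5:4|pad=0:3 ⇒ 0xeb28 ⇒ little 28 eb
L3: shli op=0xd:5|rd=14:4|imm=52:7 ⇒ 0x6f34 ⇒ little 34 6f
L4: add op=0x1d:5|rd=3:4|rs=15:4|pad=0:3 ⇒ 0xe9f8 ⇒ little f8 e9

0x28 0xeb 0x34 0x6f 0xf8 0xe9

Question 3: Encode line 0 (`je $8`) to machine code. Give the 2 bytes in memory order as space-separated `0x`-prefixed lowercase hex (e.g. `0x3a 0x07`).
0x08 0x40

0. je fields op=0x8:5|imm=8:11 → word 4008h → 08 40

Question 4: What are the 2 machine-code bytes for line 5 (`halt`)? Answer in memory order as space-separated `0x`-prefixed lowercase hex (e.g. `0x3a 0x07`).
0x00 0x28

5. halt fields op=0x5:5|pad=0:11 → word 2800h → 00 28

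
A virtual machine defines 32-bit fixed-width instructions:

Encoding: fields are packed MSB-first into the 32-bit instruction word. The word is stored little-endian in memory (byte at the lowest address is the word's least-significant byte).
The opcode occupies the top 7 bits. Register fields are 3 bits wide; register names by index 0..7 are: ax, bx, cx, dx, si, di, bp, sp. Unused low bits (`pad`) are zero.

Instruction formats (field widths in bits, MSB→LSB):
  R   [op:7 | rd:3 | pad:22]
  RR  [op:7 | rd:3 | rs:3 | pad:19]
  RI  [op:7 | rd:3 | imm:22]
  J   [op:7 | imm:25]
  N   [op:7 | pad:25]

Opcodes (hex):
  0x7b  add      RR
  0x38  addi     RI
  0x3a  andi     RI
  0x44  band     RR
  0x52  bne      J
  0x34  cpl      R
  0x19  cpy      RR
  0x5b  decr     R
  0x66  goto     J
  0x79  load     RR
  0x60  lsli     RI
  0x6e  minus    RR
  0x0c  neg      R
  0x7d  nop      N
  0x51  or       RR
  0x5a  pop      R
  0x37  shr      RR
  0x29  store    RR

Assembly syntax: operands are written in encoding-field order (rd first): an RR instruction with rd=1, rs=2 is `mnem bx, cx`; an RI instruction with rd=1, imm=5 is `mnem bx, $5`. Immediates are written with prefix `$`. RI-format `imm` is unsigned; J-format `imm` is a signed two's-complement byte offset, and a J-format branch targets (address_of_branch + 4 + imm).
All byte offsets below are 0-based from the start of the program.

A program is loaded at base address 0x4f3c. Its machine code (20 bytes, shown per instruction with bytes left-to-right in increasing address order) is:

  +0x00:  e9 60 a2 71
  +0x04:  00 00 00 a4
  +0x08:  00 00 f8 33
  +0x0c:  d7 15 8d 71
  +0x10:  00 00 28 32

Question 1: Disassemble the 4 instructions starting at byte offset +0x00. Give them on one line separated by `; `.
off 0x00: read e9 60 a2 71 as little → 0x71a260e9
  opcode bits[31:25]=0x38: addi/RI
  [24:22] rd=6 = bp
  [21:0] imm=2253033 = $2253033
off 0x04: read 00 00 00 a4 as little → 0xa4000000
  opcode bits[31:25]=0x52: bne/J
  [24:0] imm=0 = $0
off 0x08: read 00 00 f8 33 as little → 0x33f80000
  opcode bits[31:25]=0x19: cpy/RR
  [24:22] rd=7 = sp
  [21:19] rs=7 = sp
off 0x0c: read d7 15 8d 71 as little → 0x718d15d7
  opcode bits[31:25]=0x38: addi/RI
  [24:22] rd=6 = bp
  [21:0] imm=857559 = $857559

addi bp, $2253033; bne $0; cpy sp, sp; addi bp, $857559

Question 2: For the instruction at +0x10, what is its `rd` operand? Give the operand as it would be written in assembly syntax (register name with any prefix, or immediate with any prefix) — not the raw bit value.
ax

+0x10: 00 00 28 32 ⇒ word 0x32280000 (little)
  op=0x32280000>>25=0x19 ⇒ cpy (RR)
  rd: (w>>22)&0x7=0x0 → ax
  rs: (w>>19)&0x7=0x5 → di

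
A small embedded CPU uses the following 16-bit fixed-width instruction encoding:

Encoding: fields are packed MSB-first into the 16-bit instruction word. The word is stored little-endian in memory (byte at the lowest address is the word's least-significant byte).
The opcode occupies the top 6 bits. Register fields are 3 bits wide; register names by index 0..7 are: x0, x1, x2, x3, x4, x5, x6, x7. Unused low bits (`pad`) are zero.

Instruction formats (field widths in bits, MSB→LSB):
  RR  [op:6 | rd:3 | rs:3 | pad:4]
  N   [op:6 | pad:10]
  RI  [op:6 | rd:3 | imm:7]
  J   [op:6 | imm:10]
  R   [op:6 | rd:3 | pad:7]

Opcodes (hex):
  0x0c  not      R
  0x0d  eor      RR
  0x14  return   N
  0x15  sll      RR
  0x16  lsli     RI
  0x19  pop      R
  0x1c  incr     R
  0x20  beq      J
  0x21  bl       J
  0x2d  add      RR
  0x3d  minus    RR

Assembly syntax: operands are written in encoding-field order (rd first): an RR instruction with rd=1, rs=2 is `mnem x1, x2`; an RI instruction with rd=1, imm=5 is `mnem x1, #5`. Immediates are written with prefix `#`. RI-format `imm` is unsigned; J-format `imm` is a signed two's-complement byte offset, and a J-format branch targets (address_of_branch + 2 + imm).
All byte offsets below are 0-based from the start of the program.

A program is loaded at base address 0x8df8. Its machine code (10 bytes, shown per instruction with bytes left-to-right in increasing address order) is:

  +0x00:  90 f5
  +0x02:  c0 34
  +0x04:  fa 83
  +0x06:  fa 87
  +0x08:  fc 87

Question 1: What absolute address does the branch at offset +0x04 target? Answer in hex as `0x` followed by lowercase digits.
0x8df8

@+04  little-endian(fa 83) = 0x83fa
  opcode bits[15:10]=0x20: beq/J
  [9:0] imm=1018 (s10→-6) = #-6
  target = base 0x8df8 + off 0x04 + 2 + imm -6 = 0x8df8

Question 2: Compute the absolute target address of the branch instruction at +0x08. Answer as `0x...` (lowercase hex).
0x8dfe

[08] fc 87 → 0x87fc
  op=0x87fc>>10=0x21 ⇒ bl (J)
  imm@[9:0]=0x3fc (s10→-4) ⇒ #-4
  target = base 0x8df8 + off 0x08 + 2 + imm -4 = 0x8dfe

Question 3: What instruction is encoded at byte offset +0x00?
[00] 90 f5 → 0xf590
  op=0xf590>>10=0x3d ⇒ minus (RR)
  rd@[9:7]=0x3 ⇒ x3
  rs@[6:4]=0x1 ⇒ x1

minus x3, x1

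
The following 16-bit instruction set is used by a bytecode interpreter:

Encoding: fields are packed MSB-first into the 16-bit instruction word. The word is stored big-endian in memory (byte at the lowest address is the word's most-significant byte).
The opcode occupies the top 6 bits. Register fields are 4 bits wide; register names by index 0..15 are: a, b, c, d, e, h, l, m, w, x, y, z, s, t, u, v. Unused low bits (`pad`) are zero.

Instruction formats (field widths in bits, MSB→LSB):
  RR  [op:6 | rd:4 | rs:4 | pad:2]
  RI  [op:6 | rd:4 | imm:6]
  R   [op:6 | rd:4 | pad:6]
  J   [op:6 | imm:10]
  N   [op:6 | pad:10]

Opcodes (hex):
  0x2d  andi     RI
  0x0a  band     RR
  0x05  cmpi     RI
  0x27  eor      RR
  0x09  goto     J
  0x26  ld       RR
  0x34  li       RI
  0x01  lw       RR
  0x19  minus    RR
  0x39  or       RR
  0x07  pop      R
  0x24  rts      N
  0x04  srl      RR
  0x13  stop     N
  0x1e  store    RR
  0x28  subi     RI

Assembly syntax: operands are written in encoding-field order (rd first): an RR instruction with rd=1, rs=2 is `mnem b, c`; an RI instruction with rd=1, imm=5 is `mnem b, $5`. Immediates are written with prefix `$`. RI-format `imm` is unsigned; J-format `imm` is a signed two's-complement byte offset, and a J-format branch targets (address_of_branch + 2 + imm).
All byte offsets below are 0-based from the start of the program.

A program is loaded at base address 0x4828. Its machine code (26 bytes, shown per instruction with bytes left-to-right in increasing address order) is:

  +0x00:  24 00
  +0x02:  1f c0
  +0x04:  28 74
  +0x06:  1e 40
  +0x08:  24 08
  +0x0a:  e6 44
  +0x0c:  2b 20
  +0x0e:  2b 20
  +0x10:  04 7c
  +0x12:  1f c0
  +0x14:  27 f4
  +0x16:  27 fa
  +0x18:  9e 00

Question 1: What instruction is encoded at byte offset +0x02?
pop v

@+02  big-endian(1f c0) = 0x1fc0
  op=0x1fc0>>10=0x7 ⇒ pop (R)
  rd: (w>>6)&0xf=0xf → v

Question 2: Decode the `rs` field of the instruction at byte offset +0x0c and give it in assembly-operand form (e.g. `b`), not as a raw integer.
w

[0c] 2b 20 → 0x2b20
  top 6b → 0xa → band [RR]
  [9:6] rd=12 = s
  [5:2] rs=8 = w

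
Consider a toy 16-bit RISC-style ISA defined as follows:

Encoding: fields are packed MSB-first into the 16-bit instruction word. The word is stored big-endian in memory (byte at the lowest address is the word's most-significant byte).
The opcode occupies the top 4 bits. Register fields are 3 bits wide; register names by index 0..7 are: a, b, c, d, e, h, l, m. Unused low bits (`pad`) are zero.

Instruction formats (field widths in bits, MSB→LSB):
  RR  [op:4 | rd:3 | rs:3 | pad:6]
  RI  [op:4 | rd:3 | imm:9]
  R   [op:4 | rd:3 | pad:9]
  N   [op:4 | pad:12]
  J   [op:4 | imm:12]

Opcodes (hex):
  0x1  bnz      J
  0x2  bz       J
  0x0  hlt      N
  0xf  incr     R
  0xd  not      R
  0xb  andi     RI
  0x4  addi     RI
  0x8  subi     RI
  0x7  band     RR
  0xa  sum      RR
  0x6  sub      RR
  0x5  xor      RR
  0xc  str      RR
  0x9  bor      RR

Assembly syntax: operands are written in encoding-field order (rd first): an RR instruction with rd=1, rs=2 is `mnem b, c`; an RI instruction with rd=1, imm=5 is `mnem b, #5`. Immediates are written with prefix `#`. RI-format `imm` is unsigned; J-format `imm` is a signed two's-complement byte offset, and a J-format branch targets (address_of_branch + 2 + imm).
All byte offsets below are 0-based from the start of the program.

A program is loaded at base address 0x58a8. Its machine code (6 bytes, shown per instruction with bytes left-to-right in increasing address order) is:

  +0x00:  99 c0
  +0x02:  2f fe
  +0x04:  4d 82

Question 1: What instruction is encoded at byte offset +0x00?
bor e, m

@+00  big-endian(99 c0) = 0x99c0
  op=0x99c0>>12=0x9 ⇒ bor (RR)
  [11:9] rd=4 = e
  [8:6] rs=7 = m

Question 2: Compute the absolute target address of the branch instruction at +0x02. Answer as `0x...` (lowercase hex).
0x58aa

off 0x02: read 2f fe as big → 0x2ffe
  top 4b → 0x2 → bz [J]
  imm@[11:0]=0xffe (s12→-2) ⇒ #-2
  target = base 0x58a8 + off 0x02 + 2 + imm -2 = 0x58aa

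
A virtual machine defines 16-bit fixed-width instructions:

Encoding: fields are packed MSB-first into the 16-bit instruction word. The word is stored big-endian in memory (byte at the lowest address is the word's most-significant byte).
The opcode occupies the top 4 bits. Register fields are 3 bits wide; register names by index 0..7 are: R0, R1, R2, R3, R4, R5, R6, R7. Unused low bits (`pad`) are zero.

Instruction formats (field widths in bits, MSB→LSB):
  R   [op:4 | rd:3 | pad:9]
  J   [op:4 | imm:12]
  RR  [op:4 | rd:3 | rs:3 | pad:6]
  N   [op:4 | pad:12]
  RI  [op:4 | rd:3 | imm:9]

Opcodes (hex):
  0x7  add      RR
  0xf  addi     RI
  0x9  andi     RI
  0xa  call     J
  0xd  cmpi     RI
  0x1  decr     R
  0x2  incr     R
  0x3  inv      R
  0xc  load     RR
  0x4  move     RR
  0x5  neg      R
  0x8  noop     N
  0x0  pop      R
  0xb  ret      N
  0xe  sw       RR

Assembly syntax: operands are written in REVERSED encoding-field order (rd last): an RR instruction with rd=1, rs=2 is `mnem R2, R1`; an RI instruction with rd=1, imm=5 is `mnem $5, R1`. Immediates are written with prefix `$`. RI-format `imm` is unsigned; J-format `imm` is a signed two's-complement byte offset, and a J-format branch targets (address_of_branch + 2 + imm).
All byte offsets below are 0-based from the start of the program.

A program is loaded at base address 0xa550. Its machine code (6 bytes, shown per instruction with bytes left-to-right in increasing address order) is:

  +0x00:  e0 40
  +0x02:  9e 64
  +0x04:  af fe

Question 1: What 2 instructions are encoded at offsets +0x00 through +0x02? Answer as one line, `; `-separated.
sw R1, R0; andi $100, R7

@+00  big-endian(e0 40) = 0xe040
  top 4b → 0xe → sw [RR]
  rd@[11:9]=0x0 ⇒ R0
  rs@[8:6]=0x1 ⇒ R1
@+02  big-endian(9e 64) = 0x9e64
  top 4b → 0x9 → andi [RI]
  rd@[11:9]=0x7 ⇒ R7
  imm@[8:0]=0x64 ⇒ $100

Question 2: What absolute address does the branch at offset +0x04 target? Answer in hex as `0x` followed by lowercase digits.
0xa554

@+04  big-endian(af fe) = 0xaffe
  op=0xaffe>>12=0xa ⇒ call (J)
  [11:0] imm=4094 (s12→-2) = $-2
  target = base 0xa550 + off 0x04 + 2 + imm -2 = 0xa554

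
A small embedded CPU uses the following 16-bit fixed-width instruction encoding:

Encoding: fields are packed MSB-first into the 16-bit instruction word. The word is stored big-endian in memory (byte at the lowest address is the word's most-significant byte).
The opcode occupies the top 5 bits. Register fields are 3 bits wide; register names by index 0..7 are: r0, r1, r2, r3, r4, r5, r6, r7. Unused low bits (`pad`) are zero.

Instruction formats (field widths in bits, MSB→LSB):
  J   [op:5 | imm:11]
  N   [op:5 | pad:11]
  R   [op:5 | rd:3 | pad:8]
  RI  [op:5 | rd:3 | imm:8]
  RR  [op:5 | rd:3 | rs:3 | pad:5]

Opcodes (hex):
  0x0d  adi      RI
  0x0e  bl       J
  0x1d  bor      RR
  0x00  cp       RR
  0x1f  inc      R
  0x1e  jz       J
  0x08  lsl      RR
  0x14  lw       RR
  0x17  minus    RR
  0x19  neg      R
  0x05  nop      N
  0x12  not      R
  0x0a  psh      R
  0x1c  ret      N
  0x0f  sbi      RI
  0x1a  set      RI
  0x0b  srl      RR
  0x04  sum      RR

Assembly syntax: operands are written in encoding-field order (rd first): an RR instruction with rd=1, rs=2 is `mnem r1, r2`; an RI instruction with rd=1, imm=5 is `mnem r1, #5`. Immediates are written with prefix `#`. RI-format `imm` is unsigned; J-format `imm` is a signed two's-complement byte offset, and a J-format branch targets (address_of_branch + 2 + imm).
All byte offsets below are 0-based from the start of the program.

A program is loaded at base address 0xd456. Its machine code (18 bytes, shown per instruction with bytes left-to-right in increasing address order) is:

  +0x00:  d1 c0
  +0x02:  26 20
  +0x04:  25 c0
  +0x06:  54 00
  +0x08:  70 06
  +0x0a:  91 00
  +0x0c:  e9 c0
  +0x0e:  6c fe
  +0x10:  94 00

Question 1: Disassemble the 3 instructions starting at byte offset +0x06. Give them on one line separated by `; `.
+0x06: 54 00 ⇒ word 0x5400 (big)
  opcode bits[15:11]=0xa: psh/R
  rd: (w>>8)&0x7=0x4 → r4
+0x08: 70 06 ⇒ word 0x7006 (big)
  opcode bits[15:11]=0xe: bl/J
  imm: (w>>0)&0x7ff=0x6 → #6
+0x0a: 91 00 ⇒ word 0x9100 (big)
  opcode bits[15:11]=0x12: not/R
  rd: (w>>8)&0x7=0x1 → r1

psh r4; bl #6; not r1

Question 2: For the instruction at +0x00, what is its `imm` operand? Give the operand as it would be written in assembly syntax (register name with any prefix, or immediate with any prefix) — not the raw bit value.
off 0x00: read d1 c0 as big → 0xd1c0
  top 5b → 0x1a → set [RI]
  rd: (w>>8)&0x7=0x1 → r1
  imm: (w>>0)&0xff=0xc0 → #192

#192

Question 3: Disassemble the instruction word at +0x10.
not r4

+0x10: 94 00 ⇒ word 0x9400 (big)
  op=0x9400>>11=0x12 ⇒ not (R)
  rd: (w>>8)&0x7=0x4 → r4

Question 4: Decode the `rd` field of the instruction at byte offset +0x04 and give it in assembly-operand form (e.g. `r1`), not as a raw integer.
off 0x04: read 25 c0 as big → 0x25c0
  top 5b → 0x4 → sum [RR]
  rd: (w>>8)&0x7=0x5 → r5
  rs: (w>>5)&0x7=0x6 → r6

r5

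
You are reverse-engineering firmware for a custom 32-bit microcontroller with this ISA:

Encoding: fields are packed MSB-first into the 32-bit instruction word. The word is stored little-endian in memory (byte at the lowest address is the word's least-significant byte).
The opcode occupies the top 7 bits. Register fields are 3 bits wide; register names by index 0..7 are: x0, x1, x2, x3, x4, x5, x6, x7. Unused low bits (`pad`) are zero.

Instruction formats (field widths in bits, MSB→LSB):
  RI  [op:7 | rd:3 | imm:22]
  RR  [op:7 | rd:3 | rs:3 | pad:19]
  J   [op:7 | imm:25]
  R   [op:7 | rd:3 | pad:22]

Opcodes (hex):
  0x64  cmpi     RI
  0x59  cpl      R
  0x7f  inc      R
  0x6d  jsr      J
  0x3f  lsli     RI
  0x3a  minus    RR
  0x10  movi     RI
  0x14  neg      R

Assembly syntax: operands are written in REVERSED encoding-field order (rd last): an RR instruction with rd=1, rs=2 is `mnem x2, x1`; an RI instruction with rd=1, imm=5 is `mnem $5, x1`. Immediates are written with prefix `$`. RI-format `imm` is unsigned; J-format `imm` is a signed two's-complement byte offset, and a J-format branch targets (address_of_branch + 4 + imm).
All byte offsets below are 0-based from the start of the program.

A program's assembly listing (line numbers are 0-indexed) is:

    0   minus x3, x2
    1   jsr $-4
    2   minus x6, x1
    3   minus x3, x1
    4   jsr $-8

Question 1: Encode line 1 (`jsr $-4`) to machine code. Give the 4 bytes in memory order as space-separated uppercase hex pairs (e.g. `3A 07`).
L1: jsr op=0x6d:7|imm=-4:25 ⇒ 0xdbfffffc ⇒ little fc ff ff db

FC FF FF DB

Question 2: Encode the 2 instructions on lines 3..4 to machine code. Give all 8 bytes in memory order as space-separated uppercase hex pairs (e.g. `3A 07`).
L3: minus op=0x3a:7|rd=1:3|rs=3:3|pad=0:19 ⇒ 0x74580000 ⇒ little 00 00 58 74
L4: jsr op=0x6d:7|imm=-8:25 ⇒ 0xdbfffff8 ⇒ little f8 ff ff db

00 00 58 74 F8 FF FF DB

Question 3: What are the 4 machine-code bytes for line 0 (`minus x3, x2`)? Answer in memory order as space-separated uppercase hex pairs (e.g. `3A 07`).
00 00 98 74

0. minus fields op=0x3a:7|rd=2:3|rs=3:3|pad=0:19 → word 74980000h → 00 00 98 74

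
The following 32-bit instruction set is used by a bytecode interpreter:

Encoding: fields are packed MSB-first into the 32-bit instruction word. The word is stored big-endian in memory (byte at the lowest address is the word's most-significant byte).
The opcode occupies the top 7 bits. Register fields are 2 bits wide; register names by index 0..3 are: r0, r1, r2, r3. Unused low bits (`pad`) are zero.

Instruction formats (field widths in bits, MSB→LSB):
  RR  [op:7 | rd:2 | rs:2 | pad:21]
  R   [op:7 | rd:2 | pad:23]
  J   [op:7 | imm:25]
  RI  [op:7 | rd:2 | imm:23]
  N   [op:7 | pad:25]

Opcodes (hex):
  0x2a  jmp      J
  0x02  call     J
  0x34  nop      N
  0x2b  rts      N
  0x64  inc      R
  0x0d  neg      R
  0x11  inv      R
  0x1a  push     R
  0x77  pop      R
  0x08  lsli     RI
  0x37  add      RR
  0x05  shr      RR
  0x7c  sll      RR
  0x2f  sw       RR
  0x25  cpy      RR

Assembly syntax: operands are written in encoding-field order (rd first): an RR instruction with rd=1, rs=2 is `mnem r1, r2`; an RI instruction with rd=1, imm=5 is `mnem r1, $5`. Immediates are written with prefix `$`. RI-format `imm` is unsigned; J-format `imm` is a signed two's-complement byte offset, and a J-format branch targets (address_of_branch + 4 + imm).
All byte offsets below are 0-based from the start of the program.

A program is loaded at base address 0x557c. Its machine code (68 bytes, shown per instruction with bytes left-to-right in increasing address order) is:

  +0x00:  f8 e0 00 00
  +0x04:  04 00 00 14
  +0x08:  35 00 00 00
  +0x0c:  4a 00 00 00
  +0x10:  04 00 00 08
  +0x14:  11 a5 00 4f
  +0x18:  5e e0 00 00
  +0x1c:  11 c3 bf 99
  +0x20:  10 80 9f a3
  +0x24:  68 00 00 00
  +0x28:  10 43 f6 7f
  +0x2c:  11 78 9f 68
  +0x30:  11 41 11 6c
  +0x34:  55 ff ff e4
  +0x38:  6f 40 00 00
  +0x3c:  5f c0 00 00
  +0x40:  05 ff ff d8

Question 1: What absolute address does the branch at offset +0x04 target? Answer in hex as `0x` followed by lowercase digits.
0x5598

[04] 04 00 00 14 → 0x04000014
  opcode bits[31:25]=0x2: call/J
  imm@[24:0]=0x14 ⇒ $20
  target = base 0x557c + off 0x04 + 4 + imm 20 = 0x5598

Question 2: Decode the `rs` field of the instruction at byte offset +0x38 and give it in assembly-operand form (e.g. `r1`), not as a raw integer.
r2

+0x38: 6f 40 00 00 ⇒ word 0x6f400000 (big)
  top 7b → 0x37 → add [RR]
  [24:23] rd=2 = r2
  [22:21] rs=2 = r2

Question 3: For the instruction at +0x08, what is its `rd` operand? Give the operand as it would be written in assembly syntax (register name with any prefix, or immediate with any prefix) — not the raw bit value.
r2

off 0x08: read 35 00 00 00 as big → 0x35000000
  top 7b → 0x1a → push [R]
  rd: (w>>23)&0x3=0x2 → r2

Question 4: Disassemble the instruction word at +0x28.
lsli r0, $4454015

+0x28: 10 43 f6 7f ⇒ word 0x1043f67f (big)
  top 7b → 0x8 → lsli [RI]
  rd: (w>>23)&0x3=0x0 → r0
  imm: (w>>0)&0x7fffff=0x43f67f → $4454015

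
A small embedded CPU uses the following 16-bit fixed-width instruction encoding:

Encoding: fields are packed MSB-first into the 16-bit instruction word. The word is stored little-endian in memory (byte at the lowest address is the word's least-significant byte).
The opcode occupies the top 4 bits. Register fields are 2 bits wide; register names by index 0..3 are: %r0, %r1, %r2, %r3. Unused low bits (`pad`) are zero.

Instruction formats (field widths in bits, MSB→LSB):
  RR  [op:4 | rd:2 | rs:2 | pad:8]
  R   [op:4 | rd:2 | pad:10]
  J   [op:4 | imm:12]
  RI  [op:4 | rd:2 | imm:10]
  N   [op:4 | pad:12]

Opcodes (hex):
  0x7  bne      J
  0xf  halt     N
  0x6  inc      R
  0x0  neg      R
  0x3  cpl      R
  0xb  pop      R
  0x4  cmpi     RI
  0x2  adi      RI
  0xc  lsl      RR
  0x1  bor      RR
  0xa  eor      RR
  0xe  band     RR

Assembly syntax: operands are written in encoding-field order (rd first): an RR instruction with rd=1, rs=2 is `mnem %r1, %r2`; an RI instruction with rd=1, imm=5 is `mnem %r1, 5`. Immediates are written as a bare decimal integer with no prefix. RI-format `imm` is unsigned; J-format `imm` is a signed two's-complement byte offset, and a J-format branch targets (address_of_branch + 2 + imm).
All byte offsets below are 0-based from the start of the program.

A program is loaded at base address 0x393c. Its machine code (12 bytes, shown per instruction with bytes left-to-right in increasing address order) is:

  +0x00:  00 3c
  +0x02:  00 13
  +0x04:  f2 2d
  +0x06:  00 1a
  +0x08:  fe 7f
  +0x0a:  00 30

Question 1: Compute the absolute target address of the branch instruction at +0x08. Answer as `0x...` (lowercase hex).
@+08  little-endian(fe 7f) = 0x7ffe
  top 4b → 0x7 → bne [J]
  [11:0] imm=4094 (s12→-2) = -2
  target = base 0x393c + off 0x08 + 2 + imm -2 = 0x3944

0x3944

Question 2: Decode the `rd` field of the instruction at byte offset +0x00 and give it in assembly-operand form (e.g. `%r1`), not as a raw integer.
+0x00: 00 3c ⇒ word 0x3c00 (little)
  top 4b → 0x3 → cpl [R]
  rd@[11:10]=0x3 ⇒ %r3

%r3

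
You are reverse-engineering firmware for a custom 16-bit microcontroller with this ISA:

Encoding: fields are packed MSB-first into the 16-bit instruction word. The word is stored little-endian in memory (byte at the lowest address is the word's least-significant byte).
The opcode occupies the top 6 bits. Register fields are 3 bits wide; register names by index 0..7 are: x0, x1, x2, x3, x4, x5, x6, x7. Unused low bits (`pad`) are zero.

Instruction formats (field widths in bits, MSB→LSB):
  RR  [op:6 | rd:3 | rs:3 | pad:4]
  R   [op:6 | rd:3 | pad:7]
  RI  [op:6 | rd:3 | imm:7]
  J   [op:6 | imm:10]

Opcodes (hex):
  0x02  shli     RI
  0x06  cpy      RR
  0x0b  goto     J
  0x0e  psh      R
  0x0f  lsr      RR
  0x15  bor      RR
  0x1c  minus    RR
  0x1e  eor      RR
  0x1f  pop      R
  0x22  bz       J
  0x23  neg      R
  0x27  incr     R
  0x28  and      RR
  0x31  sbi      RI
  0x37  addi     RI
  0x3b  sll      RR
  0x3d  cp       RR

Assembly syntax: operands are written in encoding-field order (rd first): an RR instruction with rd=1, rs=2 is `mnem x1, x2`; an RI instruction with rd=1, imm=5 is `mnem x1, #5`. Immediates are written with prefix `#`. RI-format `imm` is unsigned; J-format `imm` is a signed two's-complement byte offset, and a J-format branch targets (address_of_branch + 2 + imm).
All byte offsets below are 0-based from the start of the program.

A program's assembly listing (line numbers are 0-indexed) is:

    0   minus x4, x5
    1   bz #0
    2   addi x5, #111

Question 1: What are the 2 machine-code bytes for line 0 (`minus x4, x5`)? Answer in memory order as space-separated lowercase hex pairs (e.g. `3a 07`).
L0: minus op=0x1c:6|rd=4:3|rs=5:3|pad=0:4 ⇒ 0x7250 ⇒ little 50 72

50 72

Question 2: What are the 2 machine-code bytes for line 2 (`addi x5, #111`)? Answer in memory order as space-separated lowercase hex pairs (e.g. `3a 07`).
L2: addi op=0x37:6|rd=5:3|imm=111:7 ⇒ 0xdeef ⇒ little ef de

ef de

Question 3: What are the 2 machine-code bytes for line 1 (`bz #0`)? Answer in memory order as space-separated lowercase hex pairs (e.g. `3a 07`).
L1: bz op=0x22:6|imm=0:10 ⇒ 0x8800 ⇒ little 00 88

00 88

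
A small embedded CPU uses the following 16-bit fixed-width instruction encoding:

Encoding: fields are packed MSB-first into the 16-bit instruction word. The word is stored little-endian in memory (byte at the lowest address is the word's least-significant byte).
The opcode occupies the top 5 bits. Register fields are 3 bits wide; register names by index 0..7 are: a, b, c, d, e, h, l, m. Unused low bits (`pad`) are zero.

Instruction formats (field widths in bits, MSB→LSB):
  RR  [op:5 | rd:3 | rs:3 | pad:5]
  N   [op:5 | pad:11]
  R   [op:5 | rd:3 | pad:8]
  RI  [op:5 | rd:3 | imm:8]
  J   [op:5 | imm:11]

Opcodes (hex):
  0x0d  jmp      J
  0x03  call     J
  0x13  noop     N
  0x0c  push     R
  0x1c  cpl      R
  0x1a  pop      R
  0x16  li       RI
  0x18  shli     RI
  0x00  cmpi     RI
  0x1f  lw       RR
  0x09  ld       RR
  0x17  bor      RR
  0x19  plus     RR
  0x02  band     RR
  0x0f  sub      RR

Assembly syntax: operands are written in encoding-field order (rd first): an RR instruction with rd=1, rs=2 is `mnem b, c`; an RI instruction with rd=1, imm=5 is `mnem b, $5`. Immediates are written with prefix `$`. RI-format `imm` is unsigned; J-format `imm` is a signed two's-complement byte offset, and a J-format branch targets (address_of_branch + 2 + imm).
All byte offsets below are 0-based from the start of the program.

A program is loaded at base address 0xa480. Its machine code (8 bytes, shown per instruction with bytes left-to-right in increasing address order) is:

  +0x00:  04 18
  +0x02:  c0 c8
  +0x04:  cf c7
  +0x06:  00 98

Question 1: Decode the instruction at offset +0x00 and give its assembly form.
@+00  little-endian(04 18) = 0x1804
  op=0x1804>>11=0x3 ⇒ call (J)
  imm@[10:0]=0x4 ⇒ $4

call $4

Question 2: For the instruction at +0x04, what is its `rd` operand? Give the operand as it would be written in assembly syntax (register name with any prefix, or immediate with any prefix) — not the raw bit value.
m

@+04  little-endian(cf c7) = 0xc7cf
  top 5b → 0x18 → shli [RI]
  rd: (w>>8)&0x7=0x7 → m
  imm: (w>>0)&0xff=0xcf → $207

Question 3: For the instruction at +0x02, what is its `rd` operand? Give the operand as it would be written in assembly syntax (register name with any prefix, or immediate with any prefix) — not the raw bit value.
@+02  little-endian(c0 c8) = 0xc8c0
  top 5b → 0x19 → plus [RR]
  rd@[10:8]=0x0 ⇒ a
  rs@[7:5]=0x6 ⇒ l

a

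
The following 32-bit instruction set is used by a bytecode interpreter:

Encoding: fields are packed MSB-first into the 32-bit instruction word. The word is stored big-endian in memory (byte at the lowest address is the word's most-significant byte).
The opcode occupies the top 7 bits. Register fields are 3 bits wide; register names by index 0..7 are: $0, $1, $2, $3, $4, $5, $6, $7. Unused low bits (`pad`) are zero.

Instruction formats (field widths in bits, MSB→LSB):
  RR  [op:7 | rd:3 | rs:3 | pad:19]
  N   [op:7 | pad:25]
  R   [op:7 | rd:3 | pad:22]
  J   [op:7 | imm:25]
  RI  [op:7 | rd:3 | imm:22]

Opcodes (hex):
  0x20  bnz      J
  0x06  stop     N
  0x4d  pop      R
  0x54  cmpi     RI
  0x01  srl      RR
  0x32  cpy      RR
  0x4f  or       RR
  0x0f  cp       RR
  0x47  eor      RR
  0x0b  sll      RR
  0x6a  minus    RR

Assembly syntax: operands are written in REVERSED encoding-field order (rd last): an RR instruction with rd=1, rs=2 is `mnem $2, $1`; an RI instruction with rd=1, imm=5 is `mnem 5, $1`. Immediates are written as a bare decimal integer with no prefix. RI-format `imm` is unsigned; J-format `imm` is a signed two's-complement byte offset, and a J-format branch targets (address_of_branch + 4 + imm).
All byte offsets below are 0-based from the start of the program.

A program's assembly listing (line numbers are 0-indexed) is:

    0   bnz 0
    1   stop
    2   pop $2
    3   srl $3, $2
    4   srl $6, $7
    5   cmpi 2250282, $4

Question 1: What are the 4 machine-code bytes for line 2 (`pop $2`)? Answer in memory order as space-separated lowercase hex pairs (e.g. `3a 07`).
9a 80 00 00

2. pop fields op=0x4d:7|rd=2:3|pad=0:22 → word 9a800000h → 9a 80 00 00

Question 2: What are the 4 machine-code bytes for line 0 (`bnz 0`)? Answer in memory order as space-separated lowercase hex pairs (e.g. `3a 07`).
line 0 (bnz): pack op=0x20:7|imm=0:25 = 0x40000000; big→ 40 00 00 00

40 00 00 00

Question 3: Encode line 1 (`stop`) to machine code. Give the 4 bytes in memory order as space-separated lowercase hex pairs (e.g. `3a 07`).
line 1 (stop): pack op=0x6:7|pad=0:25 = 0x0c000000; big→ 0c 00 00 00

0c 00 00 00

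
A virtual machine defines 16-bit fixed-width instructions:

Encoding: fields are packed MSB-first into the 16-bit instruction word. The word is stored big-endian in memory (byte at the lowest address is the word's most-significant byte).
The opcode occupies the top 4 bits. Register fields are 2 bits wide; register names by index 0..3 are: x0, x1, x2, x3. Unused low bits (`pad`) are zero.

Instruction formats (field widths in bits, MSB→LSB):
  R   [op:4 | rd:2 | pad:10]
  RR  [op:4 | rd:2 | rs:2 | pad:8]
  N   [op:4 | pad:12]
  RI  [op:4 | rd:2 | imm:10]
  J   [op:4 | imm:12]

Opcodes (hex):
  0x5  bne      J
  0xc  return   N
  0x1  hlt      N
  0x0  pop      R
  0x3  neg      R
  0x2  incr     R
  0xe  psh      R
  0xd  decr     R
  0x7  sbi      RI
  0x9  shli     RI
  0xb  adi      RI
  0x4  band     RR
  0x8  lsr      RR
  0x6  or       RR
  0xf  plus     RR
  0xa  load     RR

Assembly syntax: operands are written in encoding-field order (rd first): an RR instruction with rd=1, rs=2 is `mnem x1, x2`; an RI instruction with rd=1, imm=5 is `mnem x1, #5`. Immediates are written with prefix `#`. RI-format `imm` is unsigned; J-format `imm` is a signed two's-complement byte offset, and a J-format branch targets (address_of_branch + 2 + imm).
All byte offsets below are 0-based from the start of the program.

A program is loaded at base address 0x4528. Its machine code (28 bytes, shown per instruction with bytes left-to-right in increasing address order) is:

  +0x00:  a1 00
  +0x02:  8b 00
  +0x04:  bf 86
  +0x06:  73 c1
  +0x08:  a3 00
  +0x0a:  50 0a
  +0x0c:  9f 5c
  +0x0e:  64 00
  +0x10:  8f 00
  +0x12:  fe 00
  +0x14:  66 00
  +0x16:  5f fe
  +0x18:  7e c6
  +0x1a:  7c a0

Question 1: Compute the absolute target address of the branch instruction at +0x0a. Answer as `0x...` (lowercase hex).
@+0a  big-endian(50 0a) = 0x500a
  top 4b → 0x5 → bne [J]
  imm@[11:0]=0xa ⇒ #10
  target = base 0x4528 + off 0x0a + 2 + imm 10 = 0x453e

0x453e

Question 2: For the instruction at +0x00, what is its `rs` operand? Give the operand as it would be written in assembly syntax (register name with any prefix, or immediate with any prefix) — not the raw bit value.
x1

off 0x00: read a1 00 as big → 0xa100
  top 4b → 0xa → load [RR]
  rd@[11:10]=0x0 ⇒ x0
  rs@[9:8]=0x1 ⇒ x1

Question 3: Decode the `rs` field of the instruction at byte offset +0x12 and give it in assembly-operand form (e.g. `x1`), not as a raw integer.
+0x12: fe 00 ⇒ word 0xfe00 (big)
  top 4b → 0xf → plus [RR]
  [11:10] rd=3 = x3
  [9:8] rs=2 = x2

x2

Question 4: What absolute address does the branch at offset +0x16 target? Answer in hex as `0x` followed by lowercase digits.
0x453e

@+16  big-endian(5f fe) = 0x5ffe
  opcode bits[15:12]=0x5: bne/J
  imm: (w>>0)&0xfff=0xffe (s12→-2) → #-2
  target = base 0x4528 + off 0x16 + 2 + imm -2 = 0x453e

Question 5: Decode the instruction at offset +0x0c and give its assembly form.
shli x3, #860

@+0c  big-endian(9f 5c) = 0x9f5c
  opcode bits[15:12]=0x9: shli/RI
  [11:10] rd=3 = x3
  [9:0] imm=860 = #860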